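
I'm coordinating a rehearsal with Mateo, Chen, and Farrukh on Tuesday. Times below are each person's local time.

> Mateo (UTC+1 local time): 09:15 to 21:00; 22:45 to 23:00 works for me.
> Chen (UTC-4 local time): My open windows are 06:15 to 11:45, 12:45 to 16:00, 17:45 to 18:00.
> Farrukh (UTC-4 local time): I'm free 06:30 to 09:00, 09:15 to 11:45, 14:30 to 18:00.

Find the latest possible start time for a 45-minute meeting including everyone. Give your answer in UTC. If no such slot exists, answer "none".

19:15

Mateo in UTC: 08:15-20:00, 21:45-22:00 (subtract 1h to convert from UTC+1).
Chen in UTC: 10:15-15:45, 16:45-20:00, 21:45-22:00 (add 4h to convert from UTC-4).
Farrukh in UTC: 10:30-13:00, 13:15-15:45, 18:30-22:00 (add 4h to convert from UTC-4).
Mateo ∩ Chen: 10:15-15:45, 16:45-20:00, 21:45-22:00.
Mateo ∩ Chen ∩ Farrukh: 10:30-13:00, 13:15-15:45, 18:30-20:00, 21:45-22:00.
The last common window of at least 45 minutes is 18:30-20:00; a 45-minute meeting can start as late as 19:15 and still end by 20:00.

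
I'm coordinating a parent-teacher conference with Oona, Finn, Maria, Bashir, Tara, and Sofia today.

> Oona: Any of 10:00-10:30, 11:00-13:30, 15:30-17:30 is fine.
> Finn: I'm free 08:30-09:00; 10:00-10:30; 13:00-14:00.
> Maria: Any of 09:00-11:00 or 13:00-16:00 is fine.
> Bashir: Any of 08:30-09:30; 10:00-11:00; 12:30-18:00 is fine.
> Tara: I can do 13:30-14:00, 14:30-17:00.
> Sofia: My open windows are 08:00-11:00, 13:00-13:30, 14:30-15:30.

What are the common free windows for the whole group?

Oona ∩ Finn: 10:00-10:30, 13:00-13:30.
Oona ∩ Finn ∩ Maria: 10:00-10:30, 13:00-13:30.
Oona ∩ Finn ∩ Maria ∩ Bashir: 10:00-10:30, 13:00-13:30.
Oona ∩ Finn ∩ Maria ∩ Bashir ∩ Tara: ∅.
Oona ∩ Finn ∩ Maria ∩ Bashir ∩ Tara ∩ Sofia: ∅.
There is no time when everyone is free.

none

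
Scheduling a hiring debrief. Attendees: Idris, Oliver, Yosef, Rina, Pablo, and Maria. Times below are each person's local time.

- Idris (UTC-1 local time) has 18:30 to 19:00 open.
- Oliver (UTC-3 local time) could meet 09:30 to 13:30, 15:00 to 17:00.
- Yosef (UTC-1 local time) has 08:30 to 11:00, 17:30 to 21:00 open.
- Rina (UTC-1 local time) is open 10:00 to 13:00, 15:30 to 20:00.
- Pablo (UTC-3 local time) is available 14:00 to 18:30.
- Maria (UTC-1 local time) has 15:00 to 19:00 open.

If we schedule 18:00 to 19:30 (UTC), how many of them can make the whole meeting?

Idris in UTC: 19:30-20:00 (add 1h to convert from UTC-1).
Oliver in UTC: 12:30-16:30, 18:00-20:00 (add 3h to convert from UTC-3).
Yosef in UTC: 09:30-12:00, 18:30-22:00 (add 1h to convert from UTC-1).
Rina in UTC: 11:00-14:00, 16:30-21:00 (add 1h to convert from UTC-1).
Pablo in UTC: 17:00-21:30 (add 3h to convert from UTC-3).
Maria in UTC: 16:00-20:00 (add 1h to convert from UTC-1).
Oliver, Rina, Pablo, and Maria can make the full 18:00-19:30 slot — that's 4.

4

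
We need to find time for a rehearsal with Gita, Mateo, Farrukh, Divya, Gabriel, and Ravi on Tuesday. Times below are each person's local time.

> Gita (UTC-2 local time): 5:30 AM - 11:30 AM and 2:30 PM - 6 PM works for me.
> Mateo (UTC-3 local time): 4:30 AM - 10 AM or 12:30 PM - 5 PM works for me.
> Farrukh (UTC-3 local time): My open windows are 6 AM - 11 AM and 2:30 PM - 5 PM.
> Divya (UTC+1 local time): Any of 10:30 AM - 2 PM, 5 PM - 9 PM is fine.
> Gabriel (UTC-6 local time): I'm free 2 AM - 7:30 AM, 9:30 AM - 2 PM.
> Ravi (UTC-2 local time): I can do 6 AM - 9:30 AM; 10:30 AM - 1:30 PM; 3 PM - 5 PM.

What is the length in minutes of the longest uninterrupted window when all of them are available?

Gita in UTC: 07:30-13:30, 16:30-20:00 (add 2h to convert from UTC-2).
Mateo in UTC: 07:30-13:00, 15:30-20:00 (add 3h to convert from UTC-3).
Farrukh in UTC: 09:00-14:00, 17:30-20:00 (add 3h to convert from UTC-3).
Divya in UTC: 09:30-13:00, 16:00-20:00 (subtract 1h to convert from UTC+1).
Gabriel in UTC: 08:00-13:30, 15:30-20:00 (add 6h to convert from UTC-6).
Ravi in UTC: 08:00-11:30, 12:30-15:30, 17:00-19:00 (add 2h to convert from UTC-2).
Gita ∩ Mateo: 07:30-13:00, 16:30-20:00.
Gita ∩ Mateo ∩ Farrukh: 09:00-13:00, 17:30-20:00.
Gita ∩ Mateo ∩ Farrukh ∩ Divya: 09:30-13:00, 17:30-20:00.
Gita ∩ Mateo ∩ Farrukh ∩ Divya ∩ Gabriel: 09:30-13:00, 17:30-20:00.
Gita ∩ Mateo ∩ Farrukh ∩ Divya ∩ Gabriel ∩ Ravi: 09:30-11:30, 12:30-13:00, 17:30-19:00.
The longest is 09:30-11:30 at 120 minutes.

120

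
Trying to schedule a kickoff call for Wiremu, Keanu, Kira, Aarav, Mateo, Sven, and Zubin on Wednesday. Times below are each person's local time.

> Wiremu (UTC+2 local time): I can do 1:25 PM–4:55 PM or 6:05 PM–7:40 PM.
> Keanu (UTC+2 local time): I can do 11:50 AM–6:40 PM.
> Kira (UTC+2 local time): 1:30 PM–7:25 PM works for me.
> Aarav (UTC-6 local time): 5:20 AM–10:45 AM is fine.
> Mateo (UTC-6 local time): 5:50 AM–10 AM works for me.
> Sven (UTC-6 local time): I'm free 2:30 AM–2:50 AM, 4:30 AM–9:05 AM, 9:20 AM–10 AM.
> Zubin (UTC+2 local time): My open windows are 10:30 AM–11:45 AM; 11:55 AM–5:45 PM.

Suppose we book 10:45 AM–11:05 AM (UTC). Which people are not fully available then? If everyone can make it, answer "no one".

Wiremu in UTC: 11:25-14:55, 16:05-17:40 (subtract 2h to convert from UTC+2).
Keanu in UTC: 09:50-16:40 (subtract 2h to convert from UTC+2).
Kira in UTC: 11:30-17:25 (subtract 2h to convert from UTC+2).
Aarav in UTC: 11:20-16:45 (add 6h to convert from UTC-6).
Mateo in UTC: 11:50-16:00 (add 6h to convert from UTC-6).
Sven in UTC: 08:30-08:50, 10:30-15:05, 15:20-16:00 (add 6h to convert from UTC-6).
Zubin in UTC: 08:30-09:45, 09:55-15:45 (subtract 2h to convert from UTC+2).
Wiremu: not fully free for 10:45-11:05. Keanu: free for 10:45-11:05. Kira: not fully free for 10:45-11:05. Aarav: not fully free for 10:45-11:05. Mateo: not fully free for 10:45-11:05. Sven: free for 10:45-11:05. Zubin: free for 10:45-11:05.

Aarav, Kira, Mateo, Wiremu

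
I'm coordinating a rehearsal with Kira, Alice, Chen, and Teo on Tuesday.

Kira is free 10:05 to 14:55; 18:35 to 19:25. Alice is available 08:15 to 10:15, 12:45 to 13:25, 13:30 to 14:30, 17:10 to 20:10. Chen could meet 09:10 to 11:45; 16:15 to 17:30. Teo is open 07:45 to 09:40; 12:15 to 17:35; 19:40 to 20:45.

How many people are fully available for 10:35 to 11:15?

2

Kira and Chen can make the full 10:35-11:15 slot — that's 2.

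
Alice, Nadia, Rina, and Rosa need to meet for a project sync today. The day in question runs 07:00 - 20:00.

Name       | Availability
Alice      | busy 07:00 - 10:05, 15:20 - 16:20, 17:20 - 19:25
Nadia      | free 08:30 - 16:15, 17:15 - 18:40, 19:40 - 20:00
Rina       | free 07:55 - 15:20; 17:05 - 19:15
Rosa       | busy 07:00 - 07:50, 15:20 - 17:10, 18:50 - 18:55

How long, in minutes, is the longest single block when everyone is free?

315

Alice free: 10:05-15:20, 16:20-17:20, 19:25-20:00 (invert busy blocks within the working day).
Nadia free: 08:30-16:15, 17:15-18:40, 19:40-20:00.
Rina free: 07:55-15:20, 17:05-19:15.
Rosa free: 07:50-15:20, 17:10-18:50, 18:55-20:00 (invert busy blocks within the working day).
Alice ∩ Nadia: 10:05-15:20, 17:15-17:20, 19:40-20:00.
Alice ∩ Nadia ∩ Rina: 10:05-15:20, 17:15-17:20.
Alice ∩ Nadia ∩ Rina ∩ Rosa: 10:05-15:20, 17:15-17:20.
Those are the intersection windows.
The longest is 10:05-15:20 at 315 minutes.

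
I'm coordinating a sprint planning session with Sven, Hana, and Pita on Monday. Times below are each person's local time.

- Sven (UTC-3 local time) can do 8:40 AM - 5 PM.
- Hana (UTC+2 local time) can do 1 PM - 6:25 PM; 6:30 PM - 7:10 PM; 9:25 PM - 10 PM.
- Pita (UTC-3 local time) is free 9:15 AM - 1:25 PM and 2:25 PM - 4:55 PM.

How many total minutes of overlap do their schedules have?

280

Sven in UTC: 11:40-20:00 (add 3h to convert from UTC-3).
Hana in UTC: 11:00-16:25, 16:30-17:10, 19:25-20:00 (subtract 2h to convert from UTC+2).
Pita in UTC: 12:15-16:25, 17:25-19:55 (add 3h to convert from UTC-3).
Sven ∩ Hana: 11:40-16:25, 16:30-17:10, 19:25-20:00.
Sven ∩ Hana ∩ Pita: 12:15-16:25, 19:25-19:55.
Summing the common windows: 250 + 30 = 280 minutes.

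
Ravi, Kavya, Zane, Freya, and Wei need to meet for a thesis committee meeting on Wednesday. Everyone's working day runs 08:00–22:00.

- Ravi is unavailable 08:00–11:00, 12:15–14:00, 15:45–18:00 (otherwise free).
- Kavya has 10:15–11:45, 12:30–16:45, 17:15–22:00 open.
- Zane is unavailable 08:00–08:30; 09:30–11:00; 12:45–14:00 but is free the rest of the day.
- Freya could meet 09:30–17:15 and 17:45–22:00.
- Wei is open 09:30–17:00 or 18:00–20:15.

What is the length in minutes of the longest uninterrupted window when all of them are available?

135

Ravi free: 11:00-12:15, 14:00-15:45, 18:00-22:00 (invert busy blocks within the working day).
Kavya free: 10:15-11:45, 12:30-16:45, 17:15-22:00.
Zane free: 08:30-09:30, 11:00-12:45, 14:00-22:00 (invert busy blocks within the working day).
Freya free: 09:30-17:15, 17:45-22:00.
Wei free: 09:30-17:00, 18:00-20:15.
Ravi ∩ Kavya: 11:00-11:45, 14:00-15:45, 18:00-22:00.
Ravi ∩ Kavya ∩ Zane: 11:00-11:45, 14:00-15:45, 18:00-22:00.
Ravi ∩ Kavya ∩ Zane ∩ Freya: 11:00-11:45, 14:00-15:45, 18:00-22:00.
Ravi ∩ Kavya ∩ Zane ∩ Freya ∩ Wei: 11:00-11:45, 14:00-15:45, 18:00-20:15.
So the common availability across everyone is 11:00-11:45, 14:00-15:45, 18:00-20:15.
The longest is 18:00-20:15 at 135 minutes.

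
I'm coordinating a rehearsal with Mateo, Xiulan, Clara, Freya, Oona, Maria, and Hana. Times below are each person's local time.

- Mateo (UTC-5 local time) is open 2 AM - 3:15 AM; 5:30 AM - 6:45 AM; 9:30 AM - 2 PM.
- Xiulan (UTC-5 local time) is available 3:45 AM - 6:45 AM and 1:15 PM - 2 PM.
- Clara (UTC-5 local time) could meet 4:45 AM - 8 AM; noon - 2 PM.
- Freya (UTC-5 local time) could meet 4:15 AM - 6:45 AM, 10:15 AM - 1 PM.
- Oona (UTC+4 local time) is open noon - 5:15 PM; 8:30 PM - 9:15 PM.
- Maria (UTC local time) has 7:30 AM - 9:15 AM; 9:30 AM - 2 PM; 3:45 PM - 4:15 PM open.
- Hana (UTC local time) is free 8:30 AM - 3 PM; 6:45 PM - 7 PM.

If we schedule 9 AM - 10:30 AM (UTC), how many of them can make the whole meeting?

Mateo in UTC: 07:00-08:15, 10:30-11:45, 14:30-19:00 (add 5h to convert from UTC-5).
Xiulan in UTC: 08:45-11:45, 18:15-19:00 (add 5h to convert from UTC-5).
Clara in UTC: 09:45-13:00, 17:00-19:00 (add 5h to convert from UTC-5).
Freya in UTC: 09:15-11:45, 15:15-18:00 (add 5h to convert from UTC-5).
Oona in UTC: 08:00-13:15, 16:30-17:15 (subtract 4h to convert from UTC+4).
Maria in UTC: 07:30-09:15, 09:30-14:00, 15:45-16:15.
Hana in UTC: 08:30-15:00, 18:45-19:00.
Xiulan, Oona, and Hana can make the full 09:00-10:30 slot — that's 3.

3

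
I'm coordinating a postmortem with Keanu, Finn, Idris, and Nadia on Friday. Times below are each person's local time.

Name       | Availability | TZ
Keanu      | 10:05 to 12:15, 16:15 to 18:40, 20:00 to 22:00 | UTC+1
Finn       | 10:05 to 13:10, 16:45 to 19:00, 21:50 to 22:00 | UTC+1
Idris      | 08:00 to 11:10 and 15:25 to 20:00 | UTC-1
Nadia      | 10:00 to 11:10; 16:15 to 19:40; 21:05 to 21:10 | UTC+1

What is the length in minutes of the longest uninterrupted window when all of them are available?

Keanu in UTC: 09:05-11:15, 15:15-17:40, 19:00-21:00 (subtract 1h to convert from UTC+1).
Finn in UTC: 09:05-12:10, 15:45-18:00, 20:50-21:00 (subtract 1h to convert from UTC+1).
Idris in UTC: 09:00-12:10, 16:25-21:00 (add 1h to convert from UTC-1).
Nadia in UTC: 09:00-10:10, 15:15-18:40, 20:05-20:10 (subtract 1h to convert from UTC+1).
Keanu ∩ Finn: 09:05-11:15, 15:45-17:40, 20:50-21:00.
Keanu ∩ Finn ∩ Idris: 09:05-11:15, 16:25-17:40, 20:50-21:00.
Keanu ∩ Finn ∩ Idris ∩ Nadia: 09:05-10:10, 16:25-17:40.
The longest is 16:25-17:40 at 75 minutes.

75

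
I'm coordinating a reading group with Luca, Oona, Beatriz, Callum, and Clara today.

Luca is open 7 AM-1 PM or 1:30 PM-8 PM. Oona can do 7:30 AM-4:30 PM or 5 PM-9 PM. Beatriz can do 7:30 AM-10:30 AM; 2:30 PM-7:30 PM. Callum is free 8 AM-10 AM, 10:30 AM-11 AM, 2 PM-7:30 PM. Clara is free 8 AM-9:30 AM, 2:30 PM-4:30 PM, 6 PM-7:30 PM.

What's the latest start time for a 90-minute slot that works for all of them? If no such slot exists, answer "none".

18:00

Luca ∩ Oona: 07:30-13:00, 13:30-16:30, 17:00-20:00.
Luca ∩ Oona ∩ Beatriz: 07:30-10:30, 14:30-16:30, 17:00-19:30.
Luca ∩ Oona ∩ Beatriz ∩ Callum: 08:00-10:00, 14:30-16:30, 17:00-19:30.
Luca ∩ Oona ∩ Beatriz ∩ Callum ∩ Clara: 08:00-09:30, 14:30-16:30, 18:00-19:30.
The last common window of at least 90 minutes is 18:00-19:30; a 90-minute meeting can start as late as 18:00 and still end by 19:30.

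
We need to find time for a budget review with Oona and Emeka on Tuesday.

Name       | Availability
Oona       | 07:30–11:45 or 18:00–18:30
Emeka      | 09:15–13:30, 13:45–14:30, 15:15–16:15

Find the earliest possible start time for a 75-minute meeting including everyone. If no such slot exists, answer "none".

Oona ∩ Emeka: 09:15-11:45.
The first common window of at least 75 minutes is 09:15-11:45, so the earliest start is 09:15.

09:15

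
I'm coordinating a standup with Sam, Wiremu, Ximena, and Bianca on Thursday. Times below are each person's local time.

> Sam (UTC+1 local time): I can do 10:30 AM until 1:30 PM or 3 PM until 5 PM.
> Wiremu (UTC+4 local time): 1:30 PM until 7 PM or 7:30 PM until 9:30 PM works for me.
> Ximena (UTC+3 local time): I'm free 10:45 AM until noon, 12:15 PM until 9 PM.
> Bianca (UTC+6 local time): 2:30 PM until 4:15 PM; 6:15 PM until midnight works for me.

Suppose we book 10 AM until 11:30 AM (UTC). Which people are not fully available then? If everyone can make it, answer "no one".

Sam in UTC: 09:30-12:30, 14:00-16:00 (subtract 1h to convert from UTC+1).
Wiremu in UTC: 09:30-15:00, 15:30-17:30 (subtract 4h to convert from UTC+4).
Ximena in UTC: 07:45-09:00, 09:15-18:00 (subtract 3h to convert from UTC+3).
Bianca in UTC: 08:30-10:15, 12:15-18:00 (subtract 6h to convert from UTC+6).
Sam: free for 10:00-11:30. Wiremu: free for 10:00-11:30. Ximena: free for 10:00-11:30. Bianca: not fully free for 10:00-11:30.

Bianca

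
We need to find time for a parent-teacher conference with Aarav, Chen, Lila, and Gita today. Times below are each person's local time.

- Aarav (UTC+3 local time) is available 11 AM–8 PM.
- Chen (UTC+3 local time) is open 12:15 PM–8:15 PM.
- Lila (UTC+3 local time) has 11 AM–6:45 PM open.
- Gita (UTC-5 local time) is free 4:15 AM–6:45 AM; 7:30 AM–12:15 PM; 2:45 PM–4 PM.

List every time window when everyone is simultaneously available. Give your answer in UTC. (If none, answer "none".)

Aarav in UTC: 08:00-17:00 (subtract 3h to convert from UTC+3).
Chen in UTC: 09:15-17:15 (subtract 3h to convert from UTC+3).
Lila in UTC: 08:00-15:45 (subtract 3h to convert from UTC+3).
Gita in UTC: 09:15-11:45, 12:30-17:15, 19:45-21:00 (add 5h to convert from UTC-5).
Aarav ∩ Chen: 09:15-17:00.
Aarav ∩ Chen ∩ Lila: 09:15-15:45.
Aarav ∩ Chen ∩ Lila ∩ Gita: 09:15-11:45, 12:30-15:45.

09:15-11:45, 12:30-15:45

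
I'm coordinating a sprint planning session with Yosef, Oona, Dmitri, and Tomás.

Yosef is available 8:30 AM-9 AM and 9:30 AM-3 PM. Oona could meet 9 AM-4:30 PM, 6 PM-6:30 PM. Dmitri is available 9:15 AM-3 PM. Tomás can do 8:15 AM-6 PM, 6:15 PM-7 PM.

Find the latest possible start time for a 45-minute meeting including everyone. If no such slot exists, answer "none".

14:15

Yosef ∩ Oona: 09:30-15:00.
Yosef ∩ Oona ∩ Dmitri: 09:30-15:00.
Yosef ∩ Oona ∩ Dmitri ∩ Tomás: 09:30-15:00.
The last common window of at least 45 minutes is 09:30-15:00; a 45-minute meeting can start as late as 14:15 and still end by 15:00.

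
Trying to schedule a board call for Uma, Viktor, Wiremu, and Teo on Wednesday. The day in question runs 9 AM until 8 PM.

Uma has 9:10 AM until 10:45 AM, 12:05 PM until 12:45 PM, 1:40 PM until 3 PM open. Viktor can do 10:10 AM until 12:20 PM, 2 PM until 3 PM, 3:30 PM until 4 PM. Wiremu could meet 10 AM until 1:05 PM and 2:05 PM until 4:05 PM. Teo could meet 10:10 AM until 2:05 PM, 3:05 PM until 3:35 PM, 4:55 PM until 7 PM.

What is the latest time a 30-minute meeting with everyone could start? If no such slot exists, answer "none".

Uma ∩ Viktor: 10:10-10:45, 12:05-12:20, 14:00-15:00.
Uma ∩ Viktor ∩ Wiremu: 10:10-10:45, 12:05-12:20, 14:05-15:00.
Uma ∩ Viktor ∩ Wiremu ∩ Teo: 10:10-10:45, 12:05-12:20.
So the common availability across everyone is 10:10-10:45, 12:05-12:20.
The last common window of at least 30 minutes is 10:10-10:45; a 30-minute meeting can start as late as 10:15 and still end by 10:45.

10:15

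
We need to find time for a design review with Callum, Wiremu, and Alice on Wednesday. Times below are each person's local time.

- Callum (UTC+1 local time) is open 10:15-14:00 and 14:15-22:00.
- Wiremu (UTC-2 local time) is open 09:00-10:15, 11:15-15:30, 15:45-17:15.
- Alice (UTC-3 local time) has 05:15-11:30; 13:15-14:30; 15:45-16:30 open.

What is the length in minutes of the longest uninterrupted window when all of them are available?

Callum in UTC: 09:15-13:00, 13:15-21:00 (subtract 1h to convert from UTC+1).
Wiremu in UTC: 11:00-12:15, 13:15-17:30, 17:45-19:15 (add 2h to convert from UTC-2).
Alice in UTC: 08:15-14:30, 16:15-17:30, 18:45-19:30 (add 3h to convert from UTC-3).
Callum ∩ Wiremu: 11:00-12:15, 13:15-17:30, 17:45-19:15.
Callum ∩ Wiremu ∩ Alice: 11:00-12:15, 13:15-14:30, 16:15-17:30, 18:45-19:15.
Those are the intersection windows.
The longest is 11:00-12:15 at 75 minutes.

75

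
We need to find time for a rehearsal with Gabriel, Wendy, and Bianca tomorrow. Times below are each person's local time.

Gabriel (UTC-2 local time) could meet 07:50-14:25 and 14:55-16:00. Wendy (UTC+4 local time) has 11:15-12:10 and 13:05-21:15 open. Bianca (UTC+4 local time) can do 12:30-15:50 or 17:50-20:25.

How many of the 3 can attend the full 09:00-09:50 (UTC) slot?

1

Gabriel in UTC: 09:50-16:25, 16:55-18:00 (add 2h to convert from UTC-2).
Wendy in UTC: 07:15-08:10, 09:05-17:15 (subtract 4h to convert from UTC+4).
Bianca in UTC: 08:30-11:50, 13:50-16:25 (subtract 4h to convert from UTC+4).
Bianca can make the full 09:00-09:50 slot — that's 1.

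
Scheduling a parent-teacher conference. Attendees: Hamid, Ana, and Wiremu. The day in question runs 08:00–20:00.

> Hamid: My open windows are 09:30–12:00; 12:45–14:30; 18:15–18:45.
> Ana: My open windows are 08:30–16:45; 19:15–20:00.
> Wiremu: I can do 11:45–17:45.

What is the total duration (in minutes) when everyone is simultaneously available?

Hamid ∩ Ana: 09:30-12:00, 12:45-14:30.
Hamid ∩ Ana ∩ Wiremu: 11:45-12:00, 12:45-14:30.
Summing the common windows: 15 + 105 = 120 minutes.

120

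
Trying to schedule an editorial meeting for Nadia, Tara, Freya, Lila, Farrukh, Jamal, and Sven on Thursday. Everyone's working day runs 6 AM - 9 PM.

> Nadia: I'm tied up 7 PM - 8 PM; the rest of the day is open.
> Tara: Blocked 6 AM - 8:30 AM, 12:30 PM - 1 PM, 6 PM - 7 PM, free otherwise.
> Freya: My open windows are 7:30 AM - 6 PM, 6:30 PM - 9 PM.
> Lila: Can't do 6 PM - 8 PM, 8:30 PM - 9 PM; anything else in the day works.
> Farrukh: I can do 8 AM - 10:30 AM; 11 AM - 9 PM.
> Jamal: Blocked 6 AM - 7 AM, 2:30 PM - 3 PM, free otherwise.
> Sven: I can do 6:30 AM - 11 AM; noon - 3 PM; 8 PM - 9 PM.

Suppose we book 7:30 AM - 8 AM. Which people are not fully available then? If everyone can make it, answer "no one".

Farrukh, Tara

Nadia free: 06:00-19:00, 20:00-21:00 (invert busy blocks within the working day).
Tara free: 08:30-12:30, 13:00-18:00, 19:00-21:00 (invert busy blocks within the working day).
Freya free: 07:30-18:00, 18:30-21:00.
Lila free: 06:00-18:00, 20:00-20:30 (invert busy blocks within the working day).
Farrukh free: 08:00-10:30, 11:00-21:00.
Jamal free: 07:00-14:30, 15:00-21:00 (invert busy blocks within the working day).
Sven free: 06:30-11:00, 12:00-15:00, 20:00-21:00.
Nadia: free for 07:30-08:00. Tara: not fully free for 07:30-08:00. Freya: free for 07:30-08:00. Lila: free for 07:30-08:00. Farrukh: not fully free for 07:30-08:00. Jamal: free for 07:30-08:00. Sven: free for 07:30-08:00.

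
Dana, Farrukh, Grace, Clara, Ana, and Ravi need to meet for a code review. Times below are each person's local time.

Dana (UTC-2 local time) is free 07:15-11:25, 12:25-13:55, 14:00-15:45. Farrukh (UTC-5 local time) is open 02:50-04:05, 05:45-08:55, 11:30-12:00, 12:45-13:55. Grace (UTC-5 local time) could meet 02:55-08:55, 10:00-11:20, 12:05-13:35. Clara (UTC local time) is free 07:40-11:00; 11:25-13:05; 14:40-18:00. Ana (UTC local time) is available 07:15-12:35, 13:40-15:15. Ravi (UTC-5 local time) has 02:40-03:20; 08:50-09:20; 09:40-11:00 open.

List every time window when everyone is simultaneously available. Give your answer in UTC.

Dana in UTC: 09:15-13:25, 14:25-15:55, 16:00-17:45 (add 2h to convert from UTC-2).
Farrukh in UTC: 07:50-09:05, 10:45-13:55, 16:30-17:00, 17:45-18:55 (add 5h to convert from UTC-5).
Grace in UTC: 07:55-13:55, 15:00-16:20, 17:05-18:35 (add 5h to convert from UTC-5).
Clara in UTC: 07:40-11:00, 11:25-13:05, 14:40-18:00.
Ana in UTC: 07:15-12:35, 13:40-15:15.
Ravi in UTC: 07:40-08:20, 13:50-14:20, 14:40-16:00 (add 5h to convert from UTC-5).
Dana ∩ Farrukh: 10:45-13:25, 16:30-17:00.
Dana ∩ Farrukh ∩ Grace: 10:45-13:25.
Dana ∩ Farrukh ∩ Grace ∩ Clara: 10:45-11:00, 11:25-13:05.
Dana ∩ Farrukh ∩ Grace ∩ Clara ∩ Ana: 10:45-11:00, 11:25-12:35.
Dana ∩ Farrukh ∩ Grace ∩ Clara ∩ Ana ∩ Ravi: ∅.
There is no time when everyone is free.

none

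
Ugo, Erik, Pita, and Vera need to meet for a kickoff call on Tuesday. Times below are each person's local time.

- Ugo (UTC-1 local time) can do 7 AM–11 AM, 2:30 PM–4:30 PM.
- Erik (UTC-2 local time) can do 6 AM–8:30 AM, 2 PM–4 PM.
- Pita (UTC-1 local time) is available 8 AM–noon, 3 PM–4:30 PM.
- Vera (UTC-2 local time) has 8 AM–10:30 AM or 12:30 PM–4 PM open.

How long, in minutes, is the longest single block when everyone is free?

90

Ugo in UTC: 08:00-12:00, 15:30-17:30 (add 1h to convert from UTC-1).
Erik in UTC: 08:00-10:30, 16:00-18:00 (add 2h to convert from UTC-2).
Pita in UTC: 09:00-13:00, 16:00-17:30 (add 1h to convert from UTC-1).
Vera in UTC: 10:00-12:30, 14:30-18:00 (add 2h to convert from UTC-2).
Ugo ∩ Erik: 08:00-10:30, 16:00-17:30.
Ugo ∩ Erik ∩ Pita: 09:00-10:30, 16:00-17:30.
Ugo ∩ Erik ∩ Pita ∩ Vera: 10:00-10:30, 16:00-17:30.
Those are the intersection windows.
The longest is 16:00-17:30 at 90 minutes.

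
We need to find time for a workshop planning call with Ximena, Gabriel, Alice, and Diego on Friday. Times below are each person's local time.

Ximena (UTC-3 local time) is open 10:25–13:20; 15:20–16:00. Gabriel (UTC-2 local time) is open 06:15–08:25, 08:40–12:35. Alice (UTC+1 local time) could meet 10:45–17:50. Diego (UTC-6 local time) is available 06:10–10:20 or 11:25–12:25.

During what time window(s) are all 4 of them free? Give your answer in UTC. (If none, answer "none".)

Ximena in UTC: 13:25-16:20, 18:20-19:00 (add 3h to convert from UTC-3).
Gabriel in UTC: 08:15-10:25, 10:40-14:35 (add 2h to convert from UTC-2).
Alice in UTC: 09:45-16:50 (subtract 1h to convert from UTC+1).
Diego in UTC: 12:10-16:20, 17:25-18:25 (add 6h to convert from UTC-6).
Ximena ∩ Gabriel: 13:25-14:35.
Ximena ∩ Gabriel ∩ Alice: 13:25-14:35.
Ximena ∩ Gabriel ∩ Alice ∩ Diego: 13:25-14:35.
Those are the intersection windows.

13:25-14:35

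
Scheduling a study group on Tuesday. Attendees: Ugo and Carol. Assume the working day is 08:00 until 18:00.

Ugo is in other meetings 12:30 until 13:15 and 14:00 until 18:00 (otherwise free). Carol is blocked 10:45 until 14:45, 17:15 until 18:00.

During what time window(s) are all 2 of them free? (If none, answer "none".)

Ugo free: 08:00-12:30, 13:15-14:00 (invert busy blocks within the working day).
Carol free: 08:00-10:45, 14:45-17:15 (invert busy blocks within the working day).
Ugo ∩ Carol: 08:00-10:45.

08:00-10:45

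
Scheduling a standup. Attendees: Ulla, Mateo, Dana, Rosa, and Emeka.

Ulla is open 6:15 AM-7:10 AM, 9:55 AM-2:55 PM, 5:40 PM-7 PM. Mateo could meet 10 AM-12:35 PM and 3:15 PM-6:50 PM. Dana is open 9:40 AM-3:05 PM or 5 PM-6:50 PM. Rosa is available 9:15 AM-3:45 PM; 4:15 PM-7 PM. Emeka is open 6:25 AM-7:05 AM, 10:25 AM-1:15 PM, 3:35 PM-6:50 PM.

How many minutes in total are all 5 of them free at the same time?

Ulla ∩ Mateo: 10:00-12:35, 17:40-18:50.
Ulla ∩ Mateo ∩ Dana: 10:00-12:35, 17:40-18:50.
Ulla ∩ Mateo ∩ Dana ∩ Rosa: 10:00-12:35, 17:40-18:50.
Ulla ∩ Mateo ∩ Dana ∩ Rosa ∩ Emeka: 10:25-12:35, 17:40-18:50.
Summing the common windows: 130 + 70 = 200 minutes.

200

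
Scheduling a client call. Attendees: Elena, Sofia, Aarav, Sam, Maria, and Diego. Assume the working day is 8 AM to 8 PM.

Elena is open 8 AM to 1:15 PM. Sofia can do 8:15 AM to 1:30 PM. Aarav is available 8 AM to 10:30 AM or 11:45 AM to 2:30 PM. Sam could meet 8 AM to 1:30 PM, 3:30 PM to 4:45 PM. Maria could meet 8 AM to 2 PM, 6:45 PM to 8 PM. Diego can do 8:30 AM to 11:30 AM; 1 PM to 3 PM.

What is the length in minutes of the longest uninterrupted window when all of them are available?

120

Elena ∩ Sofia: 08:15-13:15.
Elena ∩ Sofia ∩ Aarav: 08:15-10:30, 11:45-13:15.
Elena ∩ Sofia ∩ Aarav ∩ Sam: 08:15-10:30, 11:45-13:15.
Elena ∩ Sofia ∩ Aarav ∩ Sam ∩ Maria: 08:15-10:30, 11:45-13:15.
Elena ∩ Sofia ∩ Aarav ∩ Sam ∩ Maria ∩ Diego: 08:30-10:30, 13:00-13:15.
Those are the intersection windows.
The longest is 08:30-10:30 at 120 minutes.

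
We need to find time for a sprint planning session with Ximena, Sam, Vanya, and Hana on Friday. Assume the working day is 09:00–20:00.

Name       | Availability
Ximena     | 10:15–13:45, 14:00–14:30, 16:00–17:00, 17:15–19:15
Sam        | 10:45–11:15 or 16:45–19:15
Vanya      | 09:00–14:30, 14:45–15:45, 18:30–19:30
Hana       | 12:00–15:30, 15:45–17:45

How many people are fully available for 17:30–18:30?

Ximena and Sam can make the full 17:30-18:30 slot — that's 2.

2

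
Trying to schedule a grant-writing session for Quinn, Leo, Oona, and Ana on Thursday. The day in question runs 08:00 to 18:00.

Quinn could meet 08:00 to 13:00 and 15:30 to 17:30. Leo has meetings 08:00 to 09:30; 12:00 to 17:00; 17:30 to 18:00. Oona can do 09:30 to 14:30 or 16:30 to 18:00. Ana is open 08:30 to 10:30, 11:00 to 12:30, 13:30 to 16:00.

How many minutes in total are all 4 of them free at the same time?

120

Quinn free: 08:00-13:00, 15:30-17:30.
Leo free: 09:30-12:00, 17:00-17:30 (invert busy blocks within the working day).
Oona free: 09:30-14:30, 16:30-18:00.
Ana free: 08:30-10:30, 11:00-12:30, 13:30-16:00.
Quinn ∩ Leo: 09:30-12:00, 17:00-17:30.
Quinn ∩ Leo ∩ Oona: 09:30-12:00, 17:00-17:30.
Quinn ∩ Leo ∩ Oona ∩ Ana: 09:30-10:30, 11:00-12:00.
Those are the intersection windows.
Summing the common windows: 60 + 60 = 120 minutes.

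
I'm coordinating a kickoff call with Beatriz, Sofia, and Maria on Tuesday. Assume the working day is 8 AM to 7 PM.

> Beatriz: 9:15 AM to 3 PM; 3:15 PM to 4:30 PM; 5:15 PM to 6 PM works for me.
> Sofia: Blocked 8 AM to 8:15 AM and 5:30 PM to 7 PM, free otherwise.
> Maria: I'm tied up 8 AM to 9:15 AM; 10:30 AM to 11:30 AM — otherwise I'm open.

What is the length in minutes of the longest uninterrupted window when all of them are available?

Beatriz free: 09:15-15:00, 15:15-16:30, 17:15-18:00.
Sofia free: 08:15-17:30 (invert busy blocks within the working day).
Maria free: 09:15-10:30, 11:30-19:00 (invert busy blocks within the working day).
Beatriz ∩ Sofia: 09:15-15:00, 15:15-16:30, 17:15-17:30.
Beatriz ∩ Sofia ∩ Maria: 09:15-10:30, 11:30-15:00, 15:15-16:30, 17:15-17:30.
So the common availability across everyone is 09:15-10:30, 11:30-15:00, 15:15-16:30, 17:15-17:30.
The longest is 11:30-15:00 at 210 minutes.

210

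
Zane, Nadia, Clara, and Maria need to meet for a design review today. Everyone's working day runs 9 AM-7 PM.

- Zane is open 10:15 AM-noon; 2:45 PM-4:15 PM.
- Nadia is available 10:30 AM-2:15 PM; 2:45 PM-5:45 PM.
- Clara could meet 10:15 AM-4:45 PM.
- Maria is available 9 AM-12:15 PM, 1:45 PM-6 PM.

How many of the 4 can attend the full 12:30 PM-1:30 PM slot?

2

Nadia and Clara can make the full 12:30-13:30 slot — that's 2.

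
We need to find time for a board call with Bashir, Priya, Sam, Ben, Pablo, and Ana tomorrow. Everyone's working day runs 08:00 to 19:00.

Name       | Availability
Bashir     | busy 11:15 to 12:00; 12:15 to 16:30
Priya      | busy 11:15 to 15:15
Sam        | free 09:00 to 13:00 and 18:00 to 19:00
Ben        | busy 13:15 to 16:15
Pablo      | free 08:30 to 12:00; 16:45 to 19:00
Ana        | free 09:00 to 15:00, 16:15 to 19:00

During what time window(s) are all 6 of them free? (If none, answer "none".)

09:00-11:15, 18:00-19:00

Bashir free: 08:00-11:15, 12:00-12:15, 16:30-19:00 (invert busy blocks within the working day).
Priya free: 08:00-11:15, 15:15-19:00 (invert busy blocks within the working day).
Sam free: 09:00-13:00, 18:00-19:00.
Ben free: 08:00-13:15, 16:15-19:00 (invert busy blocks within the working day).
Pablo free: 08:30-12:00, 16:45-19:00.
Ana free: 09:00-15:00, 16:15-19:00.
Bashir ∩ Priya: 08:00-11:15, 16:30-19:00.
Bashir ∩ Priya ∩ Sam: 09:00-11:15, 18:00-19:00.
Bashir ∩ Priya ∩ Sam ∩ Ben: 09:00-11:15, 18:00-19:00.
Bashir ∩ Priya ∩ Sam ∩ Ben ∩ Pablo: 09:00-11:15, 18:00-19:00.
Bashir ∩ Priya ∩ Sam ∩ Ben ∩ Pablo ∩ Ana: 09:00-11:15, 18:00-19:00.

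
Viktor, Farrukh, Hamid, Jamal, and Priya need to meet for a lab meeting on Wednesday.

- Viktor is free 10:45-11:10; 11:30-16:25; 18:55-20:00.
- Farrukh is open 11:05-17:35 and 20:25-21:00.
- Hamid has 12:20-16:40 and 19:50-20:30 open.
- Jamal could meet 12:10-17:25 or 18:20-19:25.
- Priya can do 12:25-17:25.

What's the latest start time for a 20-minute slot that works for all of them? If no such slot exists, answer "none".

16:05

Viktor ∩ Farrukh: 11:05-11:10, 11:30-16:25.
Viktor ∩ Farrukh ∩ Hamid: 12:20-16:25.
Viktor ∩ Farrukh ∩ Hamid ∩ Jamal: 12:20-16:25.
Viktor ∩ Farrukh ∩ Hamid ∩ Jamal ∩ Priya: 12:25-16:25.
The last common window of at least 20 minutes is 12:25-16:25; a 20-minute meeting can start as late as 16:05 and still end by 16:25.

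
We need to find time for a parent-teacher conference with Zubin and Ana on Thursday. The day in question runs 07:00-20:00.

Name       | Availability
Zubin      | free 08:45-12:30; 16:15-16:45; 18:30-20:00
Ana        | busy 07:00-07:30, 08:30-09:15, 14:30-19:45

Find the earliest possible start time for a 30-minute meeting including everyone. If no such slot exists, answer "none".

Zubin free: 08:45-12:30, 16:15-16:45, 18:30-20:00.
Ana free: 07:30-08:30, 09:15-14:30, 19:45-20:00 (invert busy blocks within the working day).
Zubin ∩ Ana: 09:15-12:30, 19:45-20:00.
The first common window of at least 30 minutes is 09:15-12:30, so the earliest start is 09:15.

09:15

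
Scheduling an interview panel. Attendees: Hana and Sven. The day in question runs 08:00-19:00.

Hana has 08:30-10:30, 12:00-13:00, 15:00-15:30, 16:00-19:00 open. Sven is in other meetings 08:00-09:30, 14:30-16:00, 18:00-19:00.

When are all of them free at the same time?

09:30-10:30, 12:00-13:00, 16:00-18:00

Hana free: 08:30-10:30, 12:00-13:00, 15:00-15:30, 16:00-19:00.
Sven free: 09:30-14:30, 16:00-18:00 (invert busy blocks within the working day).
Hana ∩ Sven: 09:30-10:30, 12:00-13:00, 16:00-18:00.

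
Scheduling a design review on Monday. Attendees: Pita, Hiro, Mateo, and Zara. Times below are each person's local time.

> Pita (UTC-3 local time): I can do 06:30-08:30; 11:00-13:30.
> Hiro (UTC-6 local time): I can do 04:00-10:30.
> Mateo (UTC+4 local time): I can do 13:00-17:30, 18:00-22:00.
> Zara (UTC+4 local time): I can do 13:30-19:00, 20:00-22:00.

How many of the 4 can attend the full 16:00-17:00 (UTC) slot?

Pita in UTC: 09:30-11:30, 14:00-16:30 (add 3h to convert from UTC-3).
Hiro in UTC: 10:00-16:30 (add 6h to convert from UTC-6).
Mateo in UTC: 09:00-13:30, 14:00-18:00 (subtract 4h to convert from UTC+4).
Zara in UTC: 09:30-15:00, 16:00-18:00 (subtract 4h to convert from UTC+4).
Mateo and Zara can make the full 16:00-17:00 slot — that's 2.

2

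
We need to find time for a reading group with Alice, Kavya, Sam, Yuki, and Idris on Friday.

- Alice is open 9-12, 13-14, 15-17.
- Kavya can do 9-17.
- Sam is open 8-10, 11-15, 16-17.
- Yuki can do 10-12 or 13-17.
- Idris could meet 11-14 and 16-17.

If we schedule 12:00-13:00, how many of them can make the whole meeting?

3

Kavya, Sam, and Idris can make the full 12:00-13:00 slot — that's 3.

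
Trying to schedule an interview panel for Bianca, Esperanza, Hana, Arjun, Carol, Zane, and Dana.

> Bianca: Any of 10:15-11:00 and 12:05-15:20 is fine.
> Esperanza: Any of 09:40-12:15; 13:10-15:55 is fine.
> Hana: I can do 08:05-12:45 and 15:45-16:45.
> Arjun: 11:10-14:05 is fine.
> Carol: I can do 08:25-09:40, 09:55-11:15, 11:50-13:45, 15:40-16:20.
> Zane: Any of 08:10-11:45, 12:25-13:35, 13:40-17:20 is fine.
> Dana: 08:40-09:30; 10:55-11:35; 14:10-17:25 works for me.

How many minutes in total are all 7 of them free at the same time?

0

Bianca ∩ Esperanza: 10:15-11:00, 12:05-12:15, 13:10-15:20.
Bianca ∩ Esperanza ∩ Hana: 10:15-11:00, 12:05-12:15.
Bianca ∩ Esperanza ∩ Hana ∩ Arjun: 12:05-12:15.
Bianca ∩ Esperanza ∩ Hana ∩ Arjun ∩ Carol: 12:05-12:15.
Bianca ∩ Esperanza ∩ Hana ∩ Arjun ∩ Carol ∩ Zane: ∅.
Bianca ∩ Esperanza ∩ Hana ∩ Arjun ∩ Carol ∩ Zane ∩ Dana: ∅.
There is no time when everyone is free.
There is no common window, so the total is 0 minutes.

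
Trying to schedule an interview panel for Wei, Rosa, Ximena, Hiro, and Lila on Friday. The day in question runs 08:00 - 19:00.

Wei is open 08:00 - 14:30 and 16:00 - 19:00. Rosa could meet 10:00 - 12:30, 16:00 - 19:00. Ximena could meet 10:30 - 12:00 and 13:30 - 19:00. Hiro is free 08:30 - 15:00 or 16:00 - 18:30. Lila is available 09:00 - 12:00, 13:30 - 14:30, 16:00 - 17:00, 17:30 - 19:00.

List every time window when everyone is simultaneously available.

Wei ∩ Rosa: 10:00-12:30, 16:00-19:00.
Wei ∩ Rosa ∩ Ximena: 10:30-12:00, 16:00-19:00.
Wei ∩ Rosa ∩ Ximena ∩ Hiro: 10:30-12:00, 16:00-18:30.
Wei ∩ Rosa ∩ Ximena ∩ Hiro ∩ Lila: 10:30-12:00, 16:00-17:00, 17:30-18:30.

10:30-12:00, 16:00-17:00, 17:30-18:30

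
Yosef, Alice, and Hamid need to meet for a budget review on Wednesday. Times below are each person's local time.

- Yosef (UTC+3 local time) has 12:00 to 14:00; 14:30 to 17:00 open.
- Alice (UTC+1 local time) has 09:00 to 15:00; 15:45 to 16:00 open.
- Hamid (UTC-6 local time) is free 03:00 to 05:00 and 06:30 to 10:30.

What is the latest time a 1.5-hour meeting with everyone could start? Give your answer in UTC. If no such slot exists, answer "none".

Yosef in UTC: 09:00-11:00, 11:30-14:00 (subtract 3h to convert from UTC+3).
Alice in UTC: 08:00-14:00, 14:45-15:00 (subtract 1h to convert from UTC+1).
Hamid in UTC: 09:00-11:00, 12:30-16:30 (add 6h to convert from UTC-6).
Yosef ∩ Alice: 09:00-11:00, 11:30-14:00.
Yosef ∩ Alice ∩ Hamid: 09:00-11:00, 12:30-14:00.
So the common availability across everyone is 09:00-11:00, 12:30-14:00.
The last common window of at least 90 minutes is 12:30-14:00; a 90-minute meeting can start as late as 12:30 and still end by 14:00.

12:30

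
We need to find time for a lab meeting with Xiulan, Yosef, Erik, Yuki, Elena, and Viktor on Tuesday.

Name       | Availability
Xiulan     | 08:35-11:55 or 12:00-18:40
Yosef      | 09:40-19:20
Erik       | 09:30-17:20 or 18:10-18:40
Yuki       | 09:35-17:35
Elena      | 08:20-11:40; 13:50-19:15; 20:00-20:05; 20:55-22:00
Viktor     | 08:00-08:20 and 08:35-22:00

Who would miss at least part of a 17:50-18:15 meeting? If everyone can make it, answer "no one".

Xiulan: free for 17:50-18:15. Yosef: free for 17:50-18:15. Erik: not fully free for 17:50-18:15. Yuki: not fully free for 17:50-18:15. Elena: free for 17:50-18:15. Viktor: free for 17:50-18:15.

Erik, Yuki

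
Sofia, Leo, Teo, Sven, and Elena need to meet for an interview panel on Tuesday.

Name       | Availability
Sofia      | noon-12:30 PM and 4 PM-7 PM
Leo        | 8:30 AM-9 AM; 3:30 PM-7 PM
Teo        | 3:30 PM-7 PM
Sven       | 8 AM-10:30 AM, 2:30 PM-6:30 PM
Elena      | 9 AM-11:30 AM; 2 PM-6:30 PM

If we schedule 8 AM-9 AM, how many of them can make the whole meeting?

1

Sven can make the full 08:00-09:00 slot — that's 1.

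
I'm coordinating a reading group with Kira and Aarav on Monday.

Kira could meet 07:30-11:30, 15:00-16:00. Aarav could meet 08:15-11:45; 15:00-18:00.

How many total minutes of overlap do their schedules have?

255

Kira ∩ Aarav: 08:15-11:30, 15:00-16:00.
Summing the common windows: 195 + 60 = 255 minutes.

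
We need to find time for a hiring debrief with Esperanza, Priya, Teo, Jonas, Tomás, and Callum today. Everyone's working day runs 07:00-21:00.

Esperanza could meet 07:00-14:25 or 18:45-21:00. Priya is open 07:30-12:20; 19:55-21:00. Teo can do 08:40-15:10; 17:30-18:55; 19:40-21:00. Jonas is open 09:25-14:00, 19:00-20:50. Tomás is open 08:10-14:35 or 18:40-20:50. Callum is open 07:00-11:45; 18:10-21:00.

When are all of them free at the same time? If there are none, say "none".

09:25-11:45, 19:55-20:50

Esperanza ∩ Priya: 07:30-12:20, 19:55-21:00.
Esperanza ∩ Priya ∩ Teo: 08:40-12:20, 19:55-21:00.
Esperanza ∩ Priya ∩ Teo ∩ Jonas: 09:25-12:20, 19:55-20:50.
Esperanza ∩ Priya ∩ Teo ∩ Jonas ∩ Tomás: 09:25-12:20, 19:55-20:50.
Esperanza ∩ Priya ∩ Teo ∩ Jonas ∩ Tomás ∩ Callum: 09:25-11:45, 19:55-20:50.
So the common availability across everyone is 09:25-11:45, 19:55-20:50.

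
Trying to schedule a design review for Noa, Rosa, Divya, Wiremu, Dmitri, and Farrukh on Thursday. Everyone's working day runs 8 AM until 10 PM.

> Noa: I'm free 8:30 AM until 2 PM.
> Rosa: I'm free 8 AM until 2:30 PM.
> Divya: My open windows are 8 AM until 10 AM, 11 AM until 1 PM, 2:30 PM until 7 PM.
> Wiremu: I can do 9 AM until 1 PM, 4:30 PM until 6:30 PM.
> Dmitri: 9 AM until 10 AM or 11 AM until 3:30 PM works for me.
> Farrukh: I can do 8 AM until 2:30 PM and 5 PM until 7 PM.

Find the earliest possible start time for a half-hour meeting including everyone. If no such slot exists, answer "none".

09:00

Noa ∩ Rosa: 08:30-14:00.
Noa ∩ Rosa ∩ Divya: 08:30-10:00, 11:00-13:00.
Noa ∩ Rosa ∩ Divya ∩ Wiremu: 09:00-10:00, 11:00-13:00.
Noa ∩ Rosa ∩ Divya ∩ Wiremu ∩ Dmitri: 09:00-10:00, 11:00-13:00.
Noa ∩ Rosa ∩ Divya ∩ Wiremu ∩ Dmitri ∩ Farrukh: 09:00-10:00, 11:00-13:00.
The first common window of at least 30 minutes is 09:00-10:00, so the earliest start is 09:00.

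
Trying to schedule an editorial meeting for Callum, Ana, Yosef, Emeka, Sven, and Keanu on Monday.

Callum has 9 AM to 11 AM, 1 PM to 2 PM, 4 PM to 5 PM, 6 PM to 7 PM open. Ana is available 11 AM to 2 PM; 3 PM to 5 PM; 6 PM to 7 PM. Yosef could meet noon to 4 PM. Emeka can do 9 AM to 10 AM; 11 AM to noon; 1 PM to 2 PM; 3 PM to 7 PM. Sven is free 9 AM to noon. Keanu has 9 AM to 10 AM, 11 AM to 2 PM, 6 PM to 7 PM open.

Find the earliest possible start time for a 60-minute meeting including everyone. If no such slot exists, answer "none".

none

Callum ∩ Ana: 13:00-14:00, 16:00-17:00, 18:00-19:00.
Callum ∩ Ana ∩ Yosef: 13:00-14:00.
Callum ∩ Ana ∩ Yosef ∩ Emeka: 13:00-14:00.
Callum ∩ Ana ∩ Yosef ∩ Emeka ∩ Sven: ∅.
Callum ∩ Ana ∩ Yosef ∩ Emeka ∩ Sven ∩ Keanu: ∅.
There is no time when everyone is free.
No common window is at least 60 minutes long.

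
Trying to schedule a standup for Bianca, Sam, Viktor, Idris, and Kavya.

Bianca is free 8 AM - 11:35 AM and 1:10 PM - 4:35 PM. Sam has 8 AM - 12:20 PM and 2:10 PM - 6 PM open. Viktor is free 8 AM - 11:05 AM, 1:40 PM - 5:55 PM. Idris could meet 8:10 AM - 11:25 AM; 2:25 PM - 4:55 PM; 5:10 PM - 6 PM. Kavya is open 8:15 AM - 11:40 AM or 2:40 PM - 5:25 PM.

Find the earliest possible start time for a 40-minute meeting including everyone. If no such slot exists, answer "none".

Bianca ∩ Sam: 08:00-11:35, 14:10-16:35.
Bianca ∩ Sam ∩ Viktor: 08:00-11:05, 14:10-16:35.
Bianca ∩ Sam ∩ Viktor ∩ Idris: 08:10-11:05, 14:25-16:35.
Bianca ∩ Sam ∩ Viktor ∩ Idris ∩ Kavya: 08:15-11:05, 14:40-16:35.
Those are the intersection windows.
The first common window of at least 40 minutes is 08:15-11:05, so the earliest start is 08:15.

08:15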